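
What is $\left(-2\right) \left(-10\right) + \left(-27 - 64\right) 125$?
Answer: $-11355$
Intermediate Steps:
$\left(-2\right) \left(-10\right) + \left(-27 - 64\right) 125 = 20 - 11375 = -11355$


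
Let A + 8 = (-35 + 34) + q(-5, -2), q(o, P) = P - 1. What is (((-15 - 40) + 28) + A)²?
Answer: 1521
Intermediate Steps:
q(o, P) = -1 + P
A = -12 (A = -8 + ((-35 + 34) + (-1 - 2)) = -8 + (-1 - 3) = -8 - 4 = -12)
(((-15 - 40) + 28) + A)² = (((-15 - 40) + 28) - 12)² = ((-55 + 28) - 12)² = (-27 - 12)² = (-39)² = 1521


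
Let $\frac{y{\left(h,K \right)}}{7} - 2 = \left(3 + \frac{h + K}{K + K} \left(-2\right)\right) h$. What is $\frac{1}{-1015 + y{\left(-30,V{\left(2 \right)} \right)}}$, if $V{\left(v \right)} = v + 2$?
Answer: $- \frac{1}{2996} \approx -0.00033378$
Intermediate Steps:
$V{\left(v \right)} = 2 + v$
$y{\left(h,K \right)} = 14 + 7 h \left(3 - \frac{K + h}{K}\right)$ ($y{\left(h,K \right)} = 14 + 7 \left(3 + \frac{h + K}{K + K} \left(-2\right)\right) h = 14 + 7 \left(3 + \frac{K + h}{2 K} \left(-2\right)\right) h = 14 + 7 \left(3 - \frac{K + h}{K}\right) h = 14 + 7 h \left(3 - \frac{K + h}{K}\right)$)
$\frac{1}{-1015 + y{\left(-30,V{\left(2 \right)} \right)}} = \frac{1}{-1015 + \left(14 + 14 \left(-30\right) - \frac{7 \left(-30\right)^{2}}{2 + 2}\right)} = \frac{1}{-1015 - \left(406 + 7 \cdot \frac{1}{4} \cdot 900\right)} = \frac{1}{-1015 - \left(406 + 1575\right)} = \frac{1}{-1015 - 1981} = \frac{1}{-2996} = - \frac{1}{2996}$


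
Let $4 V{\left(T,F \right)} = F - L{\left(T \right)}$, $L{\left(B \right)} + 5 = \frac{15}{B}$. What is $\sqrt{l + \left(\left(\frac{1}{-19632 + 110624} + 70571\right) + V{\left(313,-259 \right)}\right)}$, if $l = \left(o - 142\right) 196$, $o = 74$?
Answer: $\frac{5 \sqrt{958274645992755}}{647284} \approx 239.12$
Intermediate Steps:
$L{\left(B \right)} = -5 + \frac{15}{B}$
$V{\left(T,F \right)} = \frac{5}{4} - \frac{15}{4 T} + \frac{F}{4}$ ($V{\left(T,F \right)} = \frac{F - \left(-5 + \frac{15}{T}\right)}{4} = \frac{F + \left(5 - \frac{15}{T}\right)}{4} = \frac{5 + F - \frac{15}{T}}{4} = \frac{5}{4} - \frac{15}{4 T} + \frac{F}{4}$)
$l = -13328$ ($l = \left(74 - 142\right) 196 = \left(-68\right) 196 = -13328$)
$\sqrt{l + \left(\left(\frac{1}{-19632 + 110624} + 70571\right) + V{\left(313,-259 \right)}\right)} = \sqrt{-13328 + \left(\left(\frac{1}{-19632 + 110624} + 70571\right) + \frac{-15 + 5 \cdot 313 - 81067}{4 \cdot 313}\right)} = \sqrt{-13328 + \left(\left(\frac{1}{90992} + 70571\right) + \frac{1}{4} \cdot \frac{1}{313} \left(-15 + 1565 - 81067\right)\right)} = \sqrt{-13328 + \left(\left(\frac{1}{90992} + 70571\right) + \frac{1}{4} \cdot \frac{1}{313} \left(-79517\right)\right)} = \sqrt{-13328 + \left(\frac{6421396433}{90992} - \frac{79517}{1252}\right)} = \sqrt{-13328 + \frac{2008088230813}{28480496}} = \sqrt{\frac{1628500180125}{28480496}} = \frac{5 \sqrt{958274645992755}}{647284}$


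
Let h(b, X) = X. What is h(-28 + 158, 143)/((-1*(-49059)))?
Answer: 143/49059 ≈ 0.0029149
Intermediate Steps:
h(-28 + 158, 143)/((-1*(-49059))) = 143/((-1*(-49059))) = 143/49059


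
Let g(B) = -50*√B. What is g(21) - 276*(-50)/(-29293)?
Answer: -13800/29293 - 50*√21 ≈ -229.60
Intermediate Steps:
g(21) - 276*(-50)/(-29293) = -50*√21 - 276*(-50)/(-29293) = -50*√21 - (-13800)*(-1)/29293 = -50*√21 - 1*13800/29293 = -50*√21 - 13800/29293 = -13800/29293 - 50*√21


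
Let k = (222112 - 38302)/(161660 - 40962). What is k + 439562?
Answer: 26527219043/60349 ≈ 4.3956e+5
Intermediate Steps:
k = 91905/60349 (k = 183810/120698 = 183810*(1/120698) = 91905/60349 ≈ 1.5229)
k + 439562 = 91905/60349 + 439562 = 26527219043/60349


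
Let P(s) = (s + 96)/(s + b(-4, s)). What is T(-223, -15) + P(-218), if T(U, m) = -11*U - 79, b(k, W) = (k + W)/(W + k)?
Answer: 515280/217 ≈ 2374.6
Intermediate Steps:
b(k, W) = 1 (b(k, W) = (W + k)/(W + k) = 1)
T(U, m) = -79 - 11*U
P(s) = (96 + s)/(1 + s) (P(s) = (s + 96)/(s + 1) = (96 + s)/(1 + s))
T(-223, -15) + P(-218) = (-79 - 11*(-223)) + (96 - 218)/(1 - 218) = (-79 + 2453) - 122/(-217) = 2374 - 1/217*(-122) = 2374 + 122/217 = 515280/217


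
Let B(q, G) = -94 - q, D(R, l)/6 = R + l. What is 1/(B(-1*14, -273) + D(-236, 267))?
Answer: 1/106 ≈ 0.0094340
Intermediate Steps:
D(R, l) = 6*R + 6*l (D(R, l) = 6*(R + l) = 6*R + 6*l)
1/(B(-1*14, -273) + D(-236, 267)) = 1/((-94 - (-1)*14) + (6*(-236) + 6*267)) = 1/((-94 - 1*(-14)) + (-1416 + 1602)) = 1/((-94 + 14) + 186) = 1/(-80 + 186) = 1/106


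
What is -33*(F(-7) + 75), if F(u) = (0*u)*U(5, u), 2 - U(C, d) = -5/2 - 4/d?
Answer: -2475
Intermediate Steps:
U(C, d) = 9/2 + 4/d (U(C, d) = 2 - (-5/2 - 4/d) = 2 + (5/2 + 4/d) = 9/2 + 4/d)
F(u) = 0 (F(u) = (0*u)*(9/2 + 4/u) = 0*(9/2 + 4/u) = 0)
-33*(F(-7) + 75) = -33*(0 + 75) = -33*75 = -2475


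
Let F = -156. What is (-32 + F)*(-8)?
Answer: 1504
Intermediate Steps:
(-32 + F)*(-8) = (-32 - 156)*(-8) = -188*(-8) = 1504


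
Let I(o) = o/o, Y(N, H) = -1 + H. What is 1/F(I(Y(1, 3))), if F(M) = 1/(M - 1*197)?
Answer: -196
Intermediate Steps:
I(o) = 1
F(M) = 1/(-197 + M) (F(M) = 1/(M - 197) = 1/(-197 + M))
1/F(I(Y(1, 3))) = 1/(1/(-197 + 1)) = 1/(1/(-196)) = 1/(-1/196) = -196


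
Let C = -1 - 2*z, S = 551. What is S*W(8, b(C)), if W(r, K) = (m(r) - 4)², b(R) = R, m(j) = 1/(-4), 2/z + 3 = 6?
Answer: 159239/16 ≈ 9952.4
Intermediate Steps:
z = ⅔ (z = 2/(-3 + 6) = 2/3 = 2*(⅓) = ⅔ ≈ 0.66667)
m(j) = -¼
C = -7/3 (C = -1 - 2*⅔ = -1 - 4/3 = -7/3 ≈ -2.3333)
W(r, K) = 289/16 (W(r, K) = (-¼ - 4)² = (-17/4)² = 289/16)
S*W(8, b(C)) = 551*(289/16) = 159239/16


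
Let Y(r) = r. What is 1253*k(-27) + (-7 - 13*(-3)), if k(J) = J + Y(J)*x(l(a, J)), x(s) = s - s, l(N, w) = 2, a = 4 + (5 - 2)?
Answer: -33799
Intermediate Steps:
a = 7 (a = 4 + 3 = 7)
x(s) = 0
k(J) = J (k(J) = J + J*0 = J + 0 = J)
1253*k(-27) + (-7 - 13*(-3)) = 1253*(-27) + (-7 - 13*(-3)) = -33831 + (-7 + 39) = -33831 + 32 = -33799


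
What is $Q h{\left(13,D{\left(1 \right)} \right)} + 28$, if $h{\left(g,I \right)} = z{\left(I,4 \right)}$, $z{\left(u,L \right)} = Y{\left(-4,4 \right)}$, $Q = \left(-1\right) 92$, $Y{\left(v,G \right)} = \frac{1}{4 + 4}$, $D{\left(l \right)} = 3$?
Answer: $\frac{33}{2} \approx 16.5$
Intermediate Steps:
$Y{\left(v,G \right)} = \frac{1}{8}$
$Q = -92$
$z{\left(u,L \right)} = \frac{1}{8}$
$h{\left(g,I \right)} = \frac{1}{8}$
$Q h{\left(13,D{\left(1 \right)} \right)} + 28 = \left(-92\right) \frac{1}{8} + 28 = - \frac{23}{2} + 28 = \frac{33}{2}$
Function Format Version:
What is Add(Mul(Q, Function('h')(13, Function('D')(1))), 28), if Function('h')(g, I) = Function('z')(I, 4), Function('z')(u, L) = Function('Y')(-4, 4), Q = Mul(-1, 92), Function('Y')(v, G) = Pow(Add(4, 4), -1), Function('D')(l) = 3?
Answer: Rational(33, 2) ≈ 16.500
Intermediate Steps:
Function('Y')(v, G) = Rational(1, 8) (Function('Y')(v, G) = Pow(8, -1) = Rational(1, 8))
Q = -92
Function('z')(u, L) = Rational(1, 8)
Function('h')(g, I) = Rational(1, 8)
Add(Mul(Q, Function('h')(13, Function('D')(1))), 28) = Add(Mul(-92, Rational(1, 8)), 28) = Add(Rational(-23, 2), 28) = Rational(33, 2)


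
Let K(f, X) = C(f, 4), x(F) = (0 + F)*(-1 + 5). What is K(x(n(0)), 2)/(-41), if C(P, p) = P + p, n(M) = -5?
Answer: 16/41 ≈ 0.39024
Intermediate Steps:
x(F) = 4*F (x(F) = F*4 = 4*F)
K(f, X) = 4 + f (K(f, X) = f + 4 = 4 + f)
K(x(n(0)), 2)/(-41) = (4 + 4*(-5))/(-41) = -(4 - 20)/41 = -1/41*(-16) = 16/41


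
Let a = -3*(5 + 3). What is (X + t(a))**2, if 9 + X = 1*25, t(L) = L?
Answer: 64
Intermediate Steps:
a = -24 (a = -3*8 = -24)
X = 16 (X = -9 + 1*25 = -9 + 25 = 16)
(X + t(a))**2 = (16 - 24)**2 = (-8)**2 = 64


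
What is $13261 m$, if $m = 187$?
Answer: $2479807$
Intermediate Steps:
$13261 m = 13261 \cdot 187 = 2479807$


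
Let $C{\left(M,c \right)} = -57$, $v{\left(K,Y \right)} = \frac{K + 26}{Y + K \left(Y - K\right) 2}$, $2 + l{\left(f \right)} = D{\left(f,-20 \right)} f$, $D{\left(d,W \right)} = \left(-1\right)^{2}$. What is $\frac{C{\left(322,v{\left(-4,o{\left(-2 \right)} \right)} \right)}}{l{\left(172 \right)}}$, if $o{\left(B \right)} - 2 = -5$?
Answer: $- \frac{57}{170} \approx -0.33529$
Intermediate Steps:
$D{\left(d,W \right)} = 1$
$l{\left(f \right)} = -2 + f$ ($l{\left(f \right)} = -2 + 1 f = -2 + f$)
$o{\left(B \right)} = -3$ ($o{\left(B \right)} = 2 - 5 = -3$)
$v{\left(K,Y \right)} = \frac{26 + K}{Y + 2 K \left(Y - K\right)}$
$\frac{C{\left(322,v{\left(-4,o{\left(-2 \right)} \right)} \right)}}{l{\left(172 \right)}} = - \frac{57}{-2 + 172} = - \frac{57}{170}$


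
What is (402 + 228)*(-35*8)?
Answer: -176400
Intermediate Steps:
(402 + 228)*(-35*8) = 630*(-280) = -176400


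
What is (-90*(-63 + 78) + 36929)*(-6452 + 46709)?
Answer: 1432303803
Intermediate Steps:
(-90*(-63 + 78) + 36929)*(-6452 + 46709) = (-90*15 + 36929)*40257 = (-1350 + 36929)*40257 = 35579*40257 = 1432303803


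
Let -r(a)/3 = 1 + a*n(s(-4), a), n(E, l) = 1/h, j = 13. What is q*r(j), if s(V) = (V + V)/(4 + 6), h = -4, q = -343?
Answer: -9261/4 ≈ -2315.3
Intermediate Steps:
s(V) = V/5 (s(V) = (2*V)/10 = (2*V)*(⅒) = V/5)
n(E, l) = -¼ (n(E, l) = 1/(-4) = -¼)
r(a) = -3 + 3*a/4 (r(a) = -3*(1 + a*(-¼)) = -3*(1 - a/4) = -3 + 3*a/4)
q*r(j) = -343*(-3 + (¾)*13) = -343*(-3 + 39/4) = -343*27/4 = -9261/4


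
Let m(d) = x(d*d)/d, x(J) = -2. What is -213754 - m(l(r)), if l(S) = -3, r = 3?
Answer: -641264/3 ≈ -2.1375e+5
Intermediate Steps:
m(d) = -2/d
-213754 - m(l(r)) = -213754 - (-2)/(-3) = -213754 - (-2)*(-1)/3 = -213754 - 1*⅔ = -213754 - ⅔ = -641264/3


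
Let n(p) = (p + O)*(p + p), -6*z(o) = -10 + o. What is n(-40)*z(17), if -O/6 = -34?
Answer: 45920/3 ≈ 15307.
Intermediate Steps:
O = 204 (O = -6*(-34) = 204)
z(o) = 5/3 - o/6 (z(o) = -(-10 + o)/6 = 5/3 - o/6)
n(p) = 2*p*(204 + p) (n(p) = (p + 204)*(p + p) = (204 + p)*(2*p) = 2*p*(204 + p))
n(-40)*z(17) = (2*(-40)*(204 - 40))*(5/3 - ⅙*17) = (2*(-40)*164)*(5/3 - 17/6) = -13120*(-7/6) = 45920/3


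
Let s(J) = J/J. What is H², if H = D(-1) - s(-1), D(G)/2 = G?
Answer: 9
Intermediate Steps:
s(J) = 1
D(G) = 2*G
H = -3 (H = 2*(-1) - 1*1 = -2 - 1 = -3)
H² = (-3)² = 9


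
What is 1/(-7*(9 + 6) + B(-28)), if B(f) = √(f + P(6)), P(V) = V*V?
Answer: -105/11017 - 2*√2/11017 ≈ -0.0097875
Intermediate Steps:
P(V) = V²
B(f) = √(36 + f) (B(f) = √(f + 6²) = √(f + 36) = √(36 + f))
1/(-7*(9 + 6) + B(-28)) = 1/(-7*(9 + 6) + √(36 - 28)) = 1/(-7*15 + √8) = 1/(-105 + 2*√2)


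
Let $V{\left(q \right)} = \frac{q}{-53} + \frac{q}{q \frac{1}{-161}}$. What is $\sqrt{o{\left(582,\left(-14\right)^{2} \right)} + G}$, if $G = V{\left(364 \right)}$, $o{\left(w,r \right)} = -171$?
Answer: $\frac{2 i \sqrt{237970}}{53} \approx 18.408 i$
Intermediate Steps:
$V{\left(q \right)} = -161 - \frac{q}{53}$ ($V{\left(q \right)} = q \left(- \frac{1}{53}\right) + \frac{q}{q \left(- \frac{1}{161}\right)} = - \frac{q}{53} + \frac{q}{\left(- \frac{1}{161}\right) q} = - \frac{q}{53} + q \left(- \frac{161}{q}\right) = - \frac{q}{53} - 161 = -161 - \frac{q}{53}$)
$G = - \frac{8897}{53}$ ($G = -161 - \frac{364}{53} = - \frac{8897}{53} \approx -167.87$)
$\sqrt{o{\left(582,\left(-14\right)^{2} \right)} + G} = \sqrt{-171 - \frac{8897}{53}} = \sqrt{- \frac{17960}{53}} = \frac{2 i \sqrt{237970}}{53}$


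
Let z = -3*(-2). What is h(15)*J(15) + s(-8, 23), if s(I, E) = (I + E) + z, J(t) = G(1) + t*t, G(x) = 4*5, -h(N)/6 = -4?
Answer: 5901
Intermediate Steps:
h(N) = 24 (h(N) = -6*(-4) = 24)
G(x) = 20
z = 6
J(t) = 20 + t**2 (J(t) = 20 + t*t = 20 + t**2)
s(I, E) = 6 + E + I (s(I, E) = (I + E) + 6 = (E + I) + 6 = 6 + E + I)
h(15)*J(15) + s(-8, 23) = 24*(20 + 15**2) + (6 + 23 - 8) = 24*(20 + 225) + 21 = 24*245 + 21 = 5880 + 21 = 5901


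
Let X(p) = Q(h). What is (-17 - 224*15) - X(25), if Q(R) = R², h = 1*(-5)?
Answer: -3402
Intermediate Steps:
h = -5
X(p) = 25 (X(p) = (-5)² = 25)
(-17 - 224*15) - X(25) = (-17 - 224*15) - 1*25 = (-17 - 3360) - 25 = -3377 - 25 = -3402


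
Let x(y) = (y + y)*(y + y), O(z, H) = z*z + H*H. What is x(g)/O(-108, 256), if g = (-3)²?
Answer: 81/19300 ≈ 0.0041969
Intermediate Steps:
g = 9
O(z, H) = H² + z² (O(z, H) = z² + H² = H² + z²)
x(y) = 4*y² (x(y) = (2*y)*(2*y) = 4*y²)
x(g)/O(-108, 256) = (4*9²)/(256² + (-108)²) = (4*81)/(65536 + 11664) = 324/77200 = 324*(1/77200) = 81/19300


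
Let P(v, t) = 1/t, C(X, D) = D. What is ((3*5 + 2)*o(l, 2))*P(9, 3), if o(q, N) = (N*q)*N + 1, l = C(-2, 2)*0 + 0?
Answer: 17/3 ≈ 5.6667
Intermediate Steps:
l = 0 (l = 2*0 + 0 = 0 + 0 = 0)
o(q, N) = 1 + q*N² (o(q, N) = q*N² + 1 = 1 + q*N²)
((3*5 + 2)*o(l, 2))*P(9, 3) = ((3*5 + 2)*(1 + 0*2²))/3 = ((15 + 2)*(1 + 0*4))*(⅓) = (17*(1 + 0))*(⅓) = (17*1)*(⅓) = 17*(⅓) = 17/3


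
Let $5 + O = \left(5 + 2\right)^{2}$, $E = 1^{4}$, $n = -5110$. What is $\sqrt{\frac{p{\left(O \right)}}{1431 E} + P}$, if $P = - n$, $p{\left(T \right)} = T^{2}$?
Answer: $\frac{\sqrt{1162981014}}{477} \approx 71.494$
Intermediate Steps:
$E = 1$
$O = 44$ ($O = -5 + \left(5 + 2\right)^{2} = -5 + 7^{2} = -5 + 49 = 44$)
$P = 5110$ ($P = \left(-1\right) \left(-5110\right) = 5110$)
$\sqrt{\frac{p{\left(O \right)}}{1431 E} + P} = \sqrt{\frac{44^{2}}{1431 \cdot 1} + 5110} = \sqrt{\frac{1936}{1431} + 5110} = \sqrt{\frac{7314346}{1431}} = \frac{\sqrt{1162981014}}{477}$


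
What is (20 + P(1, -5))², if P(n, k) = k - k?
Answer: 400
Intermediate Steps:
P(n, k) = 0
(20 + P(1, -5))² = (20 + 0)² = 20² = 400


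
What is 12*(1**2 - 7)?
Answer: -72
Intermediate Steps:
12*(1**2 - 7) = 12*(1 - 7) = 12*(-6) = -72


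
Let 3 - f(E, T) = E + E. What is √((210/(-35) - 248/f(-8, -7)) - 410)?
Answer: 2*I*√38722/19 ≈ 20.714*I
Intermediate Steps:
f(E, T) = 3 - 2*E (f(E, T) = 3 - (E + E) = 3 - 2*E)
√((210/(-35) - 248/f(-8, -7)) - 410) = √((210/(-35) - 248/(3 - 2*(-8))) - 410) = √((210*(-1/35) - 248/(3 + 16)) - 410) = √((-6 - 248/19) - 410) = √(-362/19 - 410) = √(-8152/19) = 2*I*√38722/19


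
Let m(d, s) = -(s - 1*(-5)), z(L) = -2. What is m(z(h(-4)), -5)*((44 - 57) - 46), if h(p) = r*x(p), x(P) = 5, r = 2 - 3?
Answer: 0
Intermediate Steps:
r = -1
h(p) = -5 (h(p) = -1*5 = -5)
m(d, s) = -5 - s (m(d, s) = -(s + 5) = -(5 + s) = -5 - s)
m(z(h(-4)), -5)*((44 - 57) - 46) = (-5 - 1*(-5))*((44 - 57) - 46) = (-5 + 5)*(-13 - 46) = 0*(-59) = 0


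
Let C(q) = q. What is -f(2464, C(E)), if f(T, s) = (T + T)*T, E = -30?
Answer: -12142592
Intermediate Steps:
f(T, s) = 2*T² (f(T, s) = (2*T)*T = 2*T²)
-f(2464, C(E)) = -2*2464² = -2*6071296 = -1*12142592 = -12142592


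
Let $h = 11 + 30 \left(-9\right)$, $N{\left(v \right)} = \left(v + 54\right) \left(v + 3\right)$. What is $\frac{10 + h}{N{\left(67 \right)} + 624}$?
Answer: $- \frac{249}{9094} \approx -0.027381$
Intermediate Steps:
$N{\left(v \right)} = \left(3 + v\right) \left(54 + v\right)$ ($N{\left(v \right)} = \left(54 + v\right) \left(3 + v\right) = \left(3 + v\right) \left(54 + v\right)$)
$h = -259$ ($h = 11 - 270 = -259$)
$\frac{10 + h}{N{\left(67 \right)} + 624} = \frac{10 - 259}{\left(162 + 67^{2} + 57 \cdot 67\right) + 624} = - \frac{249}{\left(162 + 4489 + 3819\right) + 624} = - \frac{249}{8470 + 624} = - \frac{249}{9094}$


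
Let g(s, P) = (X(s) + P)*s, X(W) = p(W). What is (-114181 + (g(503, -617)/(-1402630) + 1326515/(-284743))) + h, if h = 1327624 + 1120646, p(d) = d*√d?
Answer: 932207872314194353/399389074090 - 253009*√503/1402630 ≈ 2.3341e+6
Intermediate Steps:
p(d) = d^(3/2)
X(W) = W^(3/2)
g(s, P) = s*(P + s^(3/2)) (g(s, P) = (s^(3/2) + P)*s = (P + s^(3/2))*s = s*(P + s^(3/2)))
h = 2448270
(-114181 + (g(503, -617)/(-1402630) + 1326515/(-284743))) + h = (-114181 + ((503*(-617 + 503^(3/2)))/(-1402630) + 1326515/(-284743))) + 2448270 = (-114181 + ((503*(-617 + 503*√503))*(-1/1402630) + 1326515*(-1/284743))) + 2448270 = (-114181 + ((-310351 + 253009*√503)*(-1/1402630) - 1326515/284743)) + 2448270 = (-114181 + ((310351/1402630 - 253009*√503/1402630) - 1326515/284743)) + 2448270 = (-114181 + (-1772239459657/399389074090 - 253009*√503/1402630)) + 2448270 = (-45604416108129947/399389074090 - 253009*√503/1402630) + 2448270 = 932207872314194353/399389074090 - 253009*√503/1402630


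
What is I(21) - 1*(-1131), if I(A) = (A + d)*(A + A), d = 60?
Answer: 4533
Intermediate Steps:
I(A) = 2*A*(60 + A) (I(A) = (A + 60)*(A + A) = (60 + A)*(2*A) = 2*A*(60 + A))
I(21) - 1*(-1131) = 2*21*(60 + 21) - 1*(-1131) = 2*21*81 + 1131 = 3402 + 1131 = 4533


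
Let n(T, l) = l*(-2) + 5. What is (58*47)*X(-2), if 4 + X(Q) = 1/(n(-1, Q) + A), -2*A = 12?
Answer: -29986/3 ≈ -9995.3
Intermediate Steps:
A = -6 (A = -½*12 = -6)
n(T, l) = 5 - 2*l (n(T, l) = -2*l + 5 = 5 - 2*l)
X(Q) = -4 + 1/(-1 - 2*Q) (X(Q) = -4 + 1/((5 - 2*Q) - 6) = -4 + 1/(-1 - 2*Q))
(58*47)*X(-2) = (58*47)*((-5 - 8*(-2))/(1 + 2*(-2))) = 2726*((-5 + 16)/(1 - 4)) = 2726*(11/(-3)) = 2726*(-⅓*11) = 2726*(-11/3) = -29986/3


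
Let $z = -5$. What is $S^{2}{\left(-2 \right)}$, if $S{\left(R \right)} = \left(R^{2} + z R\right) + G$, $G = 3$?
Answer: $289$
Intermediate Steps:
$S{\left(R \right)} = 3 + R^{2} - 5 R$ ($S{\left(R \right)} = \left(R^{2} - 5 R\right) + 3 = 3 + R^{2} - 5 R$)
$S^{2}{\left(-2 \right)} = \left(3 + \left(-2\right)^{2} - -10\right)^{2} = \left(3 + 4 + 10\right)^{2} = 17^{2} = 289$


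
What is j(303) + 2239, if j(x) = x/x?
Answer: 2240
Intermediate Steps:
j(x) = 1
j(303) + 2239 = 1 + 2239 = 2240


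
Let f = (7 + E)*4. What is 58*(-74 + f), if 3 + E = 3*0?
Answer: -3364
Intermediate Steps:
E = -3 (E = -3 + 3*0 = -3 + 0 = -3)
f = 16 (f = (7 - 3)*4 = 4*4 = 16)
58*(-74 + f) = 58*(-74 + 16) = 58*(-58) = -3364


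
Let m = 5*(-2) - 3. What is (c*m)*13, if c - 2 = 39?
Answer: -6929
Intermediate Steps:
c = 41 (c = 2 + 39 = 41)
m = -13 (m = -10 - 3 = -13)
(c*m)*13 = (41*(-13))*13 = -533*13 = -6929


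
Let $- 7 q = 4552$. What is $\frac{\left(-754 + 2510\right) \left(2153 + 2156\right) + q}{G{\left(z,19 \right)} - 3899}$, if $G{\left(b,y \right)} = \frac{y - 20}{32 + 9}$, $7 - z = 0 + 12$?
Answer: $- \frac{542857179}{279755} \approx -1940.5$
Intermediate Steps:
$q = - \frac{4552}{7}$ ($q = \left(- \frac{1}{7}\right) 4552 = - \frac{4552}{7} \approx -650.29$)
$z = -5$ ($z = 7 - \left(0 + 12\right) = 7 - 12 = -5$)
$G{\left(b,y \right)} = - \frac{20}{41} + \frac{y}{41}$ ($G{\left(b,y \right)} = \frac{-20 + y}{41} = \left(-20 + y\right) \frac{1}{41} = - \frac{20}{41} + \frac{y}{41}$)
$\frac{\left(-754 + 2510\right) \left(2153 + 2156\right) + q}{G{\left(z,19 \right)} - 3899} = \frac{\left(-754 + 2510\right) \left(2153 + 2156\right) - \frac{4552}{7}}{\left(- \frac{20}{41} + \frac{1}{41} \cdot 19\right) - 3899} = \frac{1756 \cdot 4309 - \frac{4552}{7}}{\left(- \frac{20}{41} + \frac{19}{41}\right) - 3899} = \frac{7566604 - \frac{4552}{7}}{- \frac{1}{41} - 3899} = \frac{52961676}{7 \left(- \frac{159860}{41}\right)} = \frac{52961676}{7} \left(- \frac{41}{159860}\right) = - \frac{542857179}{279755}$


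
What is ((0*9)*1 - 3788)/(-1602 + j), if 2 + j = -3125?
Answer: 3788/4729 ≈ 0.80101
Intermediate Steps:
j = -3127 (j = -2 - 3125 = -3127)
((0*9)*1 - 3788)/(-1602 + j) = ((0*9)*1 - 3788)/(-1602 - 3127) = (0*1 - 3788)/(-4729) = (0 - 3788)*(-1/4729) = -3788*(-1/4729) = 3788/4729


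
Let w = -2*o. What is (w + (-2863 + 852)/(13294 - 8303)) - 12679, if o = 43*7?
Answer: -66287482/4991 ≈ -13281.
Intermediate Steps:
o = 301
w = -602 (w = -2*301 = -602)
(w + (-2863 + 852)/(13294 - 8303)) - 12679 = (-602 + (-2863 + 852)/(13294 - 8303)) - 12679 = (-602 - 2011/4991) - 12679 = -3006593/4991 - 12679 = -66287482/4991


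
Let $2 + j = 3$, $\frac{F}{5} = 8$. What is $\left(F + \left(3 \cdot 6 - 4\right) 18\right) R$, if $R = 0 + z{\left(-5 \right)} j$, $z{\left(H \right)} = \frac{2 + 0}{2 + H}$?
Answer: $- \frac{584}{3} \approx -194.67$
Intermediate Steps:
$F = 40$ ($F = 5 \cdot 8 = 40$)
$j = 1$ ($j = -2 + 3 = 1$)
$z{\left(H \right)} = \frac{2}{2 + H}$
$R = - \frac{2}{3}$ ($R = 0 + \frac{2}{2 - 5} \cdot 1 = 0 + \frac{2}{-3} \cdot 1 = 0 + 2 \left(- \frac{1}{3}\right) 1 = 0 - \frac{2}{3} = - \frac{2}{3} \approx -0.66667$)
$\left(F + \left(3 \cdot 6 - 4\right) 18\right) R = \left(40 + \left(3 \cdot 6 - 4\right) 18\right) \left(- \frac{2}{3}\right) = \left(40 + \left(18 - 4\right) 18\right) \left(- \frac{2}{3}\right) = \left(40 + 14 \cdot 18\right) \left(- \frac{2}{3}\right) = \left(40 + 252\right) \left(- \frac{2}{3}\right) = 292 \left(- \frac{2}{3}\right) = - \frac{584}{3}$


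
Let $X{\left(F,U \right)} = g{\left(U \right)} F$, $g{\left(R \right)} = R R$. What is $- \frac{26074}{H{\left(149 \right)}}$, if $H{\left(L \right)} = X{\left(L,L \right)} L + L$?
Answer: $- \frac{13037}{246442275} \approx -5.2901 \cdot 10^{-5}$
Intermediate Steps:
$g{\left(R \right)} = R^{2}$
$X{\left(F,U \right)} = F U^{2}$ ($X{\left(F,U \right)} = U^{2} F = F U^{2}$)
$H{\left(L \right)} = L + L^{4}$ ($H{\left(L \right)} = L L^{2} L + L = L^{3} L + L = L^{4} + L = L + L^{4}$)
$- \frac{26074}{H{\left(149 \right)}} = - \frac{26074}{149 + 149^{4}} = - \frac{26074}{149 + 492884401} = - \frac{26074}{492884550} = \left(-26074\right) \frac{1}{492884550} = - \frac{13037}{246442275}$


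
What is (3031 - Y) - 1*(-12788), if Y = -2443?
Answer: 18262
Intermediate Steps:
(3031 - Y) - 1*(-12788) = (3031 - 1*(-2443)) - 1*(-12788) = (3031 + 2443) + 12788 = 5474 + 12788 = 18262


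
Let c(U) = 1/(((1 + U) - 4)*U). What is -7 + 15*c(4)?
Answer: -13/4 ≈ -3.2500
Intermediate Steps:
c(U) = 1/(U*(-3 + U)) (c(U) = 1/((-3 + U)*U) = 1/(U*(-3 + U)))
-7 + 15*c(4) = -7 + 15*(1/(4*(-3 + 4))) = -7 + 15*((¼)/1) = -7 + 15*((¼)*1) = -7 + 15*(¼) = -7 + 15/4 = -13/4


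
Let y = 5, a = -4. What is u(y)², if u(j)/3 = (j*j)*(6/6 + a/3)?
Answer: 625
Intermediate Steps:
u(j) = -j² (u(j) = 3*((j*j)*(6/6 - 4/3)) = 3*(j²*(6*(⅙) - 4*⅓)) = 3*(j²*(1 - 4/3)) = 3*(j²*(-⅓)) = 3*(-j²/3) = -j²)
u(y)² = (-1*5²)² = (-1*25)² = (-25)² = 625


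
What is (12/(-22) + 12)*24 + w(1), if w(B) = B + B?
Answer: 3046/11 ≈ 276.91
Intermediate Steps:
w(B) = 2*B
(12/(-22) + 12)*24 + w(1) = (12/(-22) + 12)*24 + 2*1 = (12*(-1/22) + 12)*24 + 2 = (-6/11 + 12)*24 + 2 = (126/11)*24 + 2 = 3024/11 + 2 = 3046/11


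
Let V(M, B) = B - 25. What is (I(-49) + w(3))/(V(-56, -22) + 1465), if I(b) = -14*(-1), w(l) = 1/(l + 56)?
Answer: 827/83662 ≈ 0.0098850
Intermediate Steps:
V(M, B) = -25 + B
w(l) = 1/(56 + l)
I(b) = 14
(I(-49) + w(3))/(V(-56, -22) + 1465) = (14 + 1/(56 + 3))/((-25 - 22) + 1465) = (14 + 1/59)/(-47 + 1465) = (14 + 1/59)/1418 = (827/59)*(1/1418) = 827/83662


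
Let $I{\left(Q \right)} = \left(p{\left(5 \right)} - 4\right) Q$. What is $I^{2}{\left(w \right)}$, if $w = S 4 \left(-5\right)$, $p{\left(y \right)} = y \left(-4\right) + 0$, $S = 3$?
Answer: $2073600$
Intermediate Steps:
$p{\left(y \right)} = - 4 y$ ($p{\left(y \right)} = - 4 y + 0 = - 4 y$)
$w = -60$ ($w = 3 \cdot 4 \left(-5\right) = 12 \left(-5\right) = -60$)
$I{\left(Q \right)} = - 24 Q$ ($I{\left(Q \right)} = \left(\left(-4\right) 5 - 4\right) Q = \left(-20 - 4\right) Q = - 24 Q$)
$I^{2}{\left(w \right)} = \left(\left(-24\right) \left(-60\right)\right)^{2} = 1440^{2} = 2073600$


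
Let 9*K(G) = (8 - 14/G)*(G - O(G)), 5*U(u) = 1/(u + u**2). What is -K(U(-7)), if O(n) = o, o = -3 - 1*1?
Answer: 1232906/945 ≈ 1304.7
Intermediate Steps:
o = -4 (o = -3 - 1 = -4)
U(u) = 1/(5*(u + u**2))
O(n) = -4
K(G) = (4 + G)*(8 - 14/G)/9 (K(G) = ((8 - 14/G)*(G - 1*(-4)))/9 = ((8 - 14/G)*(G + 4))/9 = ((8 - 14/G)*(4 + G))/9 = ((4 + G)*(8 - 14/G))/9 = (4 + G)*(8 - 14/G)/9)
-K(U(-7)) = -(2 - 56/(9*((1/5)/(-7*(1 - 7)))) + 8*((1/5)/(-7*(1 - 7)))/9) = -(2 - 56/(9*((1/5)*(-1/7)/(-6))) + 8*((1/5)*(-1/7)/(-6))/9) = -(2 - 56/(9*((1/5)*(-1/7)*(-1/6))) + 8*((1/5)*(-1/7)*(-1/6))/9) = -(2 - 56/(9*1/210) + (8/9)*(1/210)) = -(2 - 56/9*210 + 4/945) = -(2 - 3920/3 + 4/945) = -1*(-1232906/945) = 1232906/945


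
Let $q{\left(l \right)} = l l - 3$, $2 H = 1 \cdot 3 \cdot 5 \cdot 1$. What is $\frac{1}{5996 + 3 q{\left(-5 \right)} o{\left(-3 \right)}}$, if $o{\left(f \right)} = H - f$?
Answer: $\frac{1}{6689} \approx 0.0001495$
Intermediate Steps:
$H = \frac{15}{2}$ ($H = \frac{1 \cdot 3 \cdot 5 \cdot 1}{2} = \frac{3 \cdot 5}{2} = \frac{1}{2} \cdot 15 = \frac{15}{2} \approx 7.5$)
$q{\left(l \right)} = -3 + l^{2}$ ($q{\left(l \right)} = l^{2} - 3 = -3 + l^{2}$)
$o{\left(f \right)} = \frac{15}{2} - f$
$\frac{1}{5996 + 3 q{\left(-5 \right)} o{\left(-3 \right)}} = \frac{1}{5996 + 3 \left(-3 + \left(-5\right)^{2}\right) \left(\frac{15}{2} - -3\right)} = \frac{1}{5996 + 3 \left(-3 + 25\right) \left(\frac{15}{2} + 3\right)} = \frac{1}{5996 + 3 \cdot 22 \cdot \frac{21}{2}} = \frac{1}{5996 + 66 \cdot \frac{21}{2}} = \frac{1}{5996 + 693} = \frac{1}{6689}$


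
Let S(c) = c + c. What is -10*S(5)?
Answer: -100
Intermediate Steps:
S(c) = 2*c
-10*S(5) = -20*5 = -10*10 = -100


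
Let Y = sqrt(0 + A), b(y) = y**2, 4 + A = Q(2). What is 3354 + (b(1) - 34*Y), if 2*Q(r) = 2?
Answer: 3355 - 34*I*sqrt(3) ≈ 3355.0 - 58.89*I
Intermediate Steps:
Q(r) = 1 (Q(r) = (1/2)*2 = 1)
A = -3 (A = -4 + 1 = -3)
Y = I*sqrt(3) (Y = sqrt(0 - 3) = sqrt(-3) = I*sqrt(3) ≈ 1.732*I)
3354 + (b(1) - 34*Y) = 3354 + (1**2 - 34*I*sqrt(3)) = 3354 + (1 - 34*I*sqrt(3)) = 3355 - 34*I*sqrt(3)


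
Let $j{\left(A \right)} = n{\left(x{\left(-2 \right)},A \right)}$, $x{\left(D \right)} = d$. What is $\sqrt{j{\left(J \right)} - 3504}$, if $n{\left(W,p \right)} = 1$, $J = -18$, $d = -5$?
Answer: $i \sqrt{3503} \approx 59.186 i$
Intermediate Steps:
$x{\left(D \right)} = -5$
$j{\left(A \right)} = 1$
$\sqrt{j{\left(J \right)} - 3504} = \sqrt{1 - 3504} = \sqrt{-3503} = i \sqrt{3503}$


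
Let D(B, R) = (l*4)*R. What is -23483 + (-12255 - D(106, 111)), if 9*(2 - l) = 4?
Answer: -109286/3 ≈ -36429.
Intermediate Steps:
l = 14/9 (l = 2 - ⅑*4 = 2 - 4/9 = 14/9 ≈ 1.5556)
D(B, R) = 56*R/9 (D(B, R) = ((14/9)*4)*R = 56*R/9)
-23483 + (-12255 - D(106, 111)) = -23483 + (-12255 - 56*111/9) = -23483 + (-12255 - 1*2072/3) = -23483 + (-12255 - 2072/3) = -23483 - 38837/3 = -109286/3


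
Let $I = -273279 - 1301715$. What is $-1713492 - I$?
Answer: $-138498$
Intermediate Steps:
$I = -1574994$ ($I = -273279 - 1301715 = -1574994$)
$-1713492 - I = -1713492 - -1574994 = -1713492 + 1574994 = -138498$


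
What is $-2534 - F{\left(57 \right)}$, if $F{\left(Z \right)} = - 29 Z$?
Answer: $-881$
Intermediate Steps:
$-2534 - F{\left(57 \right)} = -2534 - \left(-29\right) 57 = -2534 - -1653 = -2534 + 1653 = -881$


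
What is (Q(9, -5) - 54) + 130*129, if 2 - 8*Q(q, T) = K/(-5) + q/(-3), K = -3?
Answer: 334331/20 ≈ 16717.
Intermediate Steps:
Q(q, T) = 7/40 + q/24 (Q(q, T) = ¼ - (-3/(-5) + q/(-3))/8 = ¼ - (-3*(-⅕) + q*(-⅓))/8 = ¼ - (⅗ - q/3)/8 = ¼ + (-3/40 + q/24) = 7/40 + q/24)
(Q(9, -5) - 54) + 130*129 = ((7/40 + (1/24)*9) - 54) + 130*129 = ((7/40 + 3/8) - 54) + 16770 = (11/20 - 54) + 16770 = -1069/20 + 16770 = 334331/20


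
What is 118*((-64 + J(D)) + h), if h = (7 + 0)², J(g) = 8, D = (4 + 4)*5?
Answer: -826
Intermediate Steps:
D = 40 (D = 8*5 = 40)
h = 49 (h = 7² = 49)
118*((-64 + J(D)) + h) = 118*((-64 + 8) + 49) = 118*(-56 + 49) = 118*(-7) = -826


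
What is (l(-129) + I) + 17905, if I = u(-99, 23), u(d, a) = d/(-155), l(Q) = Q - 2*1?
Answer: 2755069/155 ≈ 17775.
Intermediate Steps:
l(Q) = -2 + Q (l(Q) = Q - 2 = -2 + Q)
u(d, a) = -d/155 (u(d, a) = d*(-1/155) = -d/155)
I = 99/155 (I = -1/155*(-99) = 99/155 ≈ 0.63871)
(l(-129) + I) + 17905 = ((-2 - 129) + 99/155) + 17905 = (-131 + 99/155) + 17905 = -20206/155 + 17905 = 2755069/155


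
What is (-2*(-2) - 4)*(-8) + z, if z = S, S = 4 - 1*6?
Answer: -2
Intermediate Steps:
S = -2 (S = 4 - 6 = -2)
z = -2
(-2*(-2) - 4)*(-8) + z = (-2*(-2) - 4)*(-8) - 2 = (4 - 4)*(-8) - 2 = 0*(-8) - 2 = 0 - 2 = -2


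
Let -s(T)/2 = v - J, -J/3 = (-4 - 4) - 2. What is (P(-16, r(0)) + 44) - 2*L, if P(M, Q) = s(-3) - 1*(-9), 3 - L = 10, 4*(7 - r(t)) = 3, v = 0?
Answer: 127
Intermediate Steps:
J = 30 (J = -3*((-4 - 4) - 2) = -3*(-8 - 2) = -3*(-10) = 30)
r(t) = 25/4 (r(t) = 7 - 1/4*3 = 7 - 3/4 = 25/4)
L = -7 (L = 3 - 1*10 = 3 - 10 = -7)
s(T) = 60 (s(T) = -2*(0 - 1*30) = -2*(0 - 30) = -2*(-30) = 60)
P(M, Q) = 69 (P(M, Q) = 60 - 1*(-9) = 60 + 9 = 69)
(P(-16, r(0)) + 44) - 2*L = (69 + 44) - 2*(-7) = 113 + 14 = 127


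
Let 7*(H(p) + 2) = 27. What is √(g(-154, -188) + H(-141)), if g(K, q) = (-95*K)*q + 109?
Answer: 4*I*√8422883/7 ≈ 1658.4*I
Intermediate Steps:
H(p) = 13/7 (H(p) = -2 + (⅐)*27 = -2 + 27/7 = 13/7)
g(K, q) = 109 - 95*K*q (g(K, q) = -95*K*q + 109 = 109 - 95*K*q)
√(g(-154, -188) + H(-141)) = √((109 - 95*(-154)*(-188)) + 13/7) = √((109 - 2750440) + 13/7) = √(-2750331 + 13/7) = √(-19252304/7) = 4*I*√8422883/7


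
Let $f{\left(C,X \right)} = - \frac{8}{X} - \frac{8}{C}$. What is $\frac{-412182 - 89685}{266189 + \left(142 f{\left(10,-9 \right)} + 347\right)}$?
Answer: $- \frac{22584015}{11994688} \approx -1.8828$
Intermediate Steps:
$f{\left(C,X \right)} = - \frac{8}{C} - \frac{8}{X}$
$\frac{-412182 - 89685}{266189 + \left(142 f{\left(10,-9 \right)} + 347\right)} = \frac{-412182 - 89685}{266189 + \left(142 \left(- \frac{8}{10} - \frac{8}{-9}\right) + 347\right)} = - \frac{501867}{266189 + \left(142 \left(\left(-8\right) \frac{1}{10} - - \frac{8}{9}\right) + 347\right)} = - \frac{501867}{266189 + \left(142 \left(- \frac{4}{5} + \frac{8}{9}\right) + 347\right)} = - \frac{501867}{266189 + \left(142 \cdot \frac{4}{45} + 347\right)} = - \frac{501867}{266189 + \left(\frac{568}{45} + 347\right)} = - \frac{501867}{266189 + \frac{16183}{45}} = - \frac{501867}{\frac{11994688}{45}} = \left(-501867\right) \frac{45}{11994688} = - \frac{22584015}{11994688}$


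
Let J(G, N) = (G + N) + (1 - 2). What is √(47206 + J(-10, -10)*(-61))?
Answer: √48487 ≈ 220.20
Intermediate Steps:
J(G, N) = -1 + G + N (J(G, N) = (G + N) - 1 = -1 + G + N)
√(47206 + J(-10, -10)*(-61)) = √(47206 + (-1 - 10 - 10)*(-61)) = √(47206 - 21*(-61)) = √(47206 + 1281) = √48487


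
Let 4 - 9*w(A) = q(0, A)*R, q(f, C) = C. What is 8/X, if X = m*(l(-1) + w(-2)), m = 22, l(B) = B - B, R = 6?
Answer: 9/44 ≈ 0.20455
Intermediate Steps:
l(B) = 0
w(A) = 4/9 - 2*A/3 (w(A) = 4/9 - A*6/9 = 4/9 - 2*A/3)
X = 352/9 (X = 22*(0 + (4/9 - ⅔*(-2))) = 22*(0 + (4/9 + 4/3)) = 22*(0 + 16/9) = 22*(16/9) = 352/9 ≈ 39.111)
8/X = 8/(352/9) = 8*(9/352) = 9/44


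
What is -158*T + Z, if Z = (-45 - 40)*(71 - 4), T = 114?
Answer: -23707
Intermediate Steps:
Z = -5695 (Z = -85*67 = -5695)
-158*T + Z = -158*114 - 5695 = -18012 - 5695 = -23707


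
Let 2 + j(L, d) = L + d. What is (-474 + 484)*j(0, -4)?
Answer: -60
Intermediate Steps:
j(L, d) = -2 + L + d (j(L, d) = -2 + (L + d) = -2 + L + d)
(-474 + 484)*j(0, -4) = (-474 + 484)*(-2 + 0 - 4) = 10*(-6) = -60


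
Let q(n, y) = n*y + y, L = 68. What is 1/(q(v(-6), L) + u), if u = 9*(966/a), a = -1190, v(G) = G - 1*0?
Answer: -85/29521 ≈ -0.0028793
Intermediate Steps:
v(G) = G (v(G) = G + 0 = G)
q(n, y) = y + n*y
u = -621/85 (u = 9*(966/(-1190)) = 9*(966*(-1/1190)) = 9*(-69/85) = -621/85 ≈ -7.3059)
1/(q(v(-6), L) + u) = 1/(68*(1 - 6) - 621/85) = 1/(68*(-5) - 621/85) = 1/(-340 - 621/85) = 1/(-29521/85) = -85/29521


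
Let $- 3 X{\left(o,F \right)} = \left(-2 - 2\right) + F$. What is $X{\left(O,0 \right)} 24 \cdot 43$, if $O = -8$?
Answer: $1376$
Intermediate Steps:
$X{\left(o,F \right)} = \frac{4}{3} - \frac{F}{3}$ ($X{\left(o,F \right)} = - \frac{\left(-2 - 2\right) + F}{3} = - \frac{-4 + F}{3} = \frac{4}{3} - \frac{F}{3}$)
$X{\left(O,0 \right)} 24 \cdot 43 = \left(\frac{4}{3} - 0\right) 24 \cdot 43 = \left(\frac{4}{3} + 0\right) 24 \cdot 43 = \frac{4}{3} \cdot 24 \cdot 43 = 32 \cdot 43 = 1376$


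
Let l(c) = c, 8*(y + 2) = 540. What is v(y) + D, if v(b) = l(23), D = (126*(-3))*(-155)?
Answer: 58613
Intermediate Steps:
y = 131/2 (y = -2 + (⅛)*540 = -2 + 135/2 = 131/2 ≈ 65.500)
D = 58590 (D = -378*(-155) = 58590)
v(b) = 23
v(y) + D = 23 + 58590 = 58613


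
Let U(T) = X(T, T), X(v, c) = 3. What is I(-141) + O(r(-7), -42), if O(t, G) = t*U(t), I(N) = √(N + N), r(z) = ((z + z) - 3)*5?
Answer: -255 + I*√282 ≈ -255.0 + 16.793*I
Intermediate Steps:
r(z) = -15 + 10*z (r(z) = (2*z - 3)*5 = (-3 + 2*z)*5 = -15 + 10*z)
U(T) = 3
I(N) = √2*√N (I(N) = √(2*N) = √2*√N)
O(t, G) = 3*t (O(t, G) = t*3 = 3*t)
I(-141) + O(r(-7), -42) = √2*√(-141) + 3*(-15 + 10*(-7)) = √2*(I*√141) + 3*(-15 - 70) = I*√282 + 3*(-85) = I*√282 - 255 = -255 + I*√282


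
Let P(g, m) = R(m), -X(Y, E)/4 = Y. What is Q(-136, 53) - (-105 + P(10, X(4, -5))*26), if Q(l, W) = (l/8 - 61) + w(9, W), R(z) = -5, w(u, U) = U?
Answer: 210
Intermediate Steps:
X(Y, E) = -4*Y
P(g, m) = -5
Q(l, W) = -61 + W + l/8 (Q(l, W) = (l/8 - 61) + W = (-61 + l/8) + W = -61 + W + l/8)
Q(-136, 53) - (-105 + P(10, X(4, -5))*26) = (-61 + 53 + (⅛)*(-136)) - (-105 - 5*26) = (-61 + 53 - 17) - (-105 - 130) = -25 - 1*(-235) = -25 + 235 = 210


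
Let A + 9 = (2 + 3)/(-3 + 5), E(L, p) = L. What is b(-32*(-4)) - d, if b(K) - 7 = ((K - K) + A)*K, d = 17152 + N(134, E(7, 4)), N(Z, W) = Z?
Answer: -18111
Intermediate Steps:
A = -13/2 (A = -9 + (2 + 3)/(-3 + 5) = -9 + 5/2 = -13/2 ≈ -6.5000)
d = 17286 (d = 17152 + 134 = 17286)
b(K) = 7 - 13*K/2 (b(K) = 7 + ((K - K) - 13/2)*K = 7 + (0 - 13/2)*K = 7 - 13*K/2)
b(-32*(-4)) - d = (7 - (-208)*(-4)) - 1*17286 = (7 - 13/2*128) - 17286 = (7 - 832) - 17286 = -825 - 17286 = -18111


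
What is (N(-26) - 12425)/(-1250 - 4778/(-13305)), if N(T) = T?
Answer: 165660555/16626472 ≈ 9.9637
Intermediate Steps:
(N(-26) - 12425)/(-1250 - 4778/(-13305)) = (-26 - 12425)/(-1250 - 4778/(-13305)) = -12451/(-1250 - 4778*(-1/13305)) = -12451/(-1250 + 4778/13305) = -12451/(-16626472/13305) = -12451*(-13305/16626472) = 165660555/16626472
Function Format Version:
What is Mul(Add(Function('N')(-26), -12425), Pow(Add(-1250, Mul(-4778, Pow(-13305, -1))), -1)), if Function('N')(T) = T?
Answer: Rational(165660555, 16626472) ≈ 9.9637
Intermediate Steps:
Mul(Add(Function('N')(-26), -12425), Pow(Add(-1250, Mul(-4778, Pow(-13305, -1))), -1)) = Mul(Add(-26, -12425), Pow(Add(-1250, Mul(-4778, Pow(-13305, -1))), -1)) = Mul(-12451, Pow(Add(-1250, Mul(-4778, Rational(-1, 13305))), -1)) = Mul(-12451, Pow(Add(-1250, Rational(4778, 13305)), -1)) = Mul(-12451, Pow(Rational(-16626472, 13305), -1)) = Mul(-12451, Rational(-13305, 16626472)) = Rational(165660555, 16626472)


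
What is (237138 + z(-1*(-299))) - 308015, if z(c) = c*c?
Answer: 18524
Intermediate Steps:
z(c) = c**2
(237138 + z(-1*(-299))) - 308015 = (237138 + (-1*(-299))**2) - 308015 = (237138 + 299**2) - 308015 = (237138 + 89401) - 308015 = 326539 - 308015 = 18524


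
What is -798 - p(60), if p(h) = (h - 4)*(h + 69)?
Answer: -8022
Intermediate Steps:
p(h) = (-4 + h)*(69 + h)
-798 - p(60) = -798 - (-276 + 60² + 65*60) = -798 - (-276 + 3600 + 3900) = -798 - 1*7224 = -798 - 7224 = -8022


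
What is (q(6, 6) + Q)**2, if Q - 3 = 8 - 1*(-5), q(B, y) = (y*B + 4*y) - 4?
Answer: 5184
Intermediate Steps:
q(B, y) = -4 + 4*y + B*y (q(B, y) = (B*y + 4*y) - 4 = (4*y + B*y) - 4 = -4 + 4*y + B*y)
Q = 16 (Q = 3 + (8 - 1*(-5)) = 3 + (8 + 5) = 3 + 13 = 16)
(q(6, 6) + Q)**2 = ((-4 + 4*6 + 6*6) + 16)**2 = ((-4 + 24 + 36) + 16)**2 = (56 + 16)**2 = 72**2 = 5184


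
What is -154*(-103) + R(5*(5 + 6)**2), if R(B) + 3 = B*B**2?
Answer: 221460984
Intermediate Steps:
R(B) = -3 + B**3 (R(B) = -3 + B*B**2 = -3 + B**3)
-154*(-103) + R(5*(5 + 6)**2) = -154*(-103) + (-3 + (5*(5 + 6)**2)**3) = 15862 + (-3 + (5*11**2)**3) = 15862 + (-3 + (5*121)**3) = 15862 + (-3 + 605**3) = 15862 + (-3 + 221445125) = 15862 + 221445122 = 221460984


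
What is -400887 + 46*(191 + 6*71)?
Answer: -372505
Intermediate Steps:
-400887 + 46*(191 + 6*71) = -400887 + 46*(191 + 426) = -400887 + 46*617 = -400887 + 28382 = -372505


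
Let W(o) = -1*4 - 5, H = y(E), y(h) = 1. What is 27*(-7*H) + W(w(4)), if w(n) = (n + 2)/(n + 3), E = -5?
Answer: -198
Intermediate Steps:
w(n) = (2 + n)/(3 + n)
H = 1
W(o) = -9 (W(o) = -4 - 5 = -9)
27*(-7*H) + W(w(4)) = 27*(-7*1) - 9 = 27*(-7) - 9 = -189 - 9 = -198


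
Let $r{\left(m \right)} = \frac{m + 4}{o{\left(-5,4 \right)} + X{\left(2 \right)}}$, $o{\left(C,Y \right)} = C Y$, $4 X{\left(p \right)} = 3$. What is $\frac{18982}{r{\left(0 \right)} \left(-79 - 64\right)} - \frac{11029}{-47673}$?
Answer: $\frac{3168398117}{4957992} \approx 639.05$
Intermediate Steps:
$X{\left(p \right)} = \frac{3}{4}$ ($X{\left(p \right)} = \frac{1}{4} \cdot 3 = \frac{3}{4}$)
$r{\left(m \right)} = - \frac{16}{77} - \frac{4 m}{77}$ ($r{\left(m \right)} = \frac{m + 4}{\left(-5\right) 4 + \frac{3}{4}} = \frac{4 + m}{-20 + \frac{3}{4}} = \frac{4 + m}{- \frac{77}{4}} = \left(4 + m\right) \left(- \frac{4}{77}\right) = - \frac{16}{77} - \frac{4 m}{77}$)
$\frac{18982}{r{\left(0 \right)} \left(-79 - 64\right)} - \frac{11029}{-47673} = \frac{18982}{\left(- \frac{16}{77} - 0\right) \left(-79 - 64\right)} - \frac{11029}{-47673} = \frac{18982}{\left(- \frac{16}{77} + 0\right) \left(-143\right)} - - \frac{11029}{47673} = \frac{18982}{\left(- \frac{16}{77}\right) \left(-143\right)} + \frac{11029}{47673} = \frac{18982}{\frac{208}{7}} + \frac{11029}{47673} = 18982 \cdot \frac{7}{208} + \frac{11029}{47673} = \frac{66437}{104} + \frac{11029}{47673} = \frac{3168398117}{4957992}$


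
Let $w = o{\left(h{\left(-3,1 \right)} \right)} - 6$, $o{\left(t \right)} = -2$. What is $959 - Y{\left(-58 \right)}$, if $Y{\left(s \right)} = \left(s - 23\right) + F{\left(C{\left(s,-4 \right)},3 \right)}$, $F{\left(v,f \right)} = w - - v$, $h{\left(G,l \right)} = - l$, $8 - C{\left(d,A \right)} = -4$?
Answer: $1036$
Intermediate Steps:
$C{\left(d,A \right)} = 12$ ($C{\left(d,A \right)} = 8 - -4 = 8 + 4 = 12$)
$w = -8$ ($w = -2 - 6 = -8$)
$F{\left(v,f \right)} = -8 + v$ ($F{\left(v,f \right)} = -8 - - v = -8 + v$)
$Y{\left(s \right)} = -19 + s$ ($Y{\left(s \right)} = \left(s - 23\right) + \left(-8 + 12\right) = \left(-23 + s\right) + 4 = -19 + s$)
$959 - Y{\left(-58 \right)} = 959 - \left(-19 - 58\right) = 959 - -77 = 959 + 77 = 1036$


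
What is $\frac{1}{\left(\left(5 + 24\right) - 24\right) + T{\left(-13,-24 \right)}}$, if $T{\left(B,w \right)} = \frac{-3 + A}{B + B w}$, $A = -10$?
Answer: $\frac{23}{114} \approx 0.20175$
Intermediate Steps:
$T{\left(B,w \right)} = - \frac{13}{B + B w}$ ($T{\left(B,w \right)} = \frac{-3 - 10}{B + B w} = - \frac{13}{B + B w}$)
$\frac{1}{\left(\left(5 + 24\right) - 24\right) + T{\left(-13,-24 \right)}} = \frac{1}{\left(\left(5 + 24\right) - 24\right) - \frac{13}{\left(-13\right) \left(1 - 24\right)}} = \frac{1}{\left(29 - 24\right) - - \frac{1}{-23}} = \frac{1}{5 - \left(-1\right) \left(- \frac{1}{23}\right)} = \frac{1}{5 - \frac{1}{23}} = \frac{1}{\frac{114}{23}} = \frac{23}{114}$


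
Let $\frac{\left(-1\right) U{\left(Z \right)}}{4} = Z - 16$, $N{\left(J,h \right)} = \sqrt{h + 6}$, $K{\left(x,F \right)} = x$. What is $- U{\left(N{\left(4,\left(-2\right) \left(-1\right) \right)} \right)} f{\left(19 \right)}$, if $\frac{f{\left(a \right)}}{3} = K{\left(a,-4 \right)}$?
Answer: $-3648 + 456 \sqrt{2} \approx -3003.1$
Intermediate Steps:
$N{\left(J,h \right)} = \sqrt{6 + h}$
$f{\left(a \right)} = 3 a$
$U{\left(Z \right)} = 64 - 4 Z$ ($U{\left(Z \right)} = - 4 \left(Z - 16\right) = - 4 \left(-16 + Z\right) = 64 - 4 Z$)
$- U{\left(N{\left(4,\left(-2\right) \left(-1\right) \right)} \right)} f{\left(19 \right)} = - (64 - 4 \sqrt{6 - -2}) 3 \cdot 19 = - (64 - 4 \sqrt{6 + 2}) 57 = - (64 - 4 \sqrt{8}) 57 = - (64 - 4 \cdot 2 \sqrt{2}) 57 = - (64 - 8 \sqrt{2}) 57 = \left(-64 + 8 \sqrt{2}\right) 57 = -3648 + 456 \sqrt{2}$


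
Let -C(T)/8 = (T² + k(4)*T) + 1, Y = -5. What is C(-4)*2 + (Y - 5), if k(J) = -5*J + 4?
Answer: -1306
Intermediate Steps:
k(J) = 4 - 5*J
C(T) = -8 - 8*T² + 128*T (C(T) = -8*((T² + (4 - 5*4)*T) + 1) = -8*((T² + (4 - 20)*T) + 1) = -8*((T² - 16*T) + 1) = -8*(1 + T² - 16*T) = -8 - 8*T² + 128*T)
C(-4)*2 + (Y - 5) = (-8 - 8*(-4)² + 128*(-4))*2 + (-5 - 5) = (-8 - 8*16 - 512)*2 - 10 = (-8 - 128 - 512)*2 - 10 = -648*2 - 10 = -1296 - 10 = -1306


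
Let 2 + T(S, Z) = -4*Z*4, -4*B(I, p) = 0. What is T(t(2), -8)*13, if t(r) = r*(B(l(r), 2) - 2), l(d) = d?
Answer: 1638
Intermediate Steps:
B(I, p) = 0 (B(I, p) = -¼*0 = 0)
t(r) = -2*r (t(r) = r*(0 - 2) = r*(-2) = -2*r)
T(S, Z) = -2 - 16*Z (T(S, Z) = -2 - 4*Z*4 = -2 - 16*Z)
T(t(2), -8)*13 = (-2 - 16*(-8))*13 = (-2 + 128)*13 = 126*13 = 1638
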